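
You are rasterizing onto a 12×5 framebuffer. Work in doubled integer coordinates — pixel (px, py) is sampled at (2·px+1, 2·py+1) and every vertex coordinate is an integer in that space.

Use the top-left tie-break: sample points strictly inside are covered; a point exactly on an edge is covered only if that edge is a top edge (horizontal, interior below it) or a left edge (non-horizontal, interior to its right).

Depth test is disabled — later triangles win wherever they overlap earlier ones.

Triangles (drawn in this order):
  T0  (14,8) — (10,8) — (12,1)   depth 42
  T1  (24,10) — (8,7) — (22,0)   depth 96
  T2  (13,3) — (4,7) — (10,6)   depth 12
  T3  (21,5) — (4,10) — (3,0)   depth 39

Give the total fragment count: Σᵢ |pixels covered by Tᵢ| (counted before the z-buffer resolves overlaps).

T0:
  2·area = 28
  edge (14, 8)→(10, 8): d=(-4,0) right/bottom  bias=-1
  edge (10, 8)→(12, 1): d=(2,-7) top-left  bias=+0
  edge (12, 1)→(14, 8): d=(2,7) right/bottom  bias=-1
    (5,2)@(11, 5): e=[12,1,15] → X
    (6,2)@(13, 5): e=[12,15,1] → X
    (7,2)@(15, 5): e=[12,29,-13] → .
    (5,3)@(11, 7): e=[4,5,19] → X
    (7,3)@(15, 7): e=[4,33,-9] → .
    (5,4)@(11, 9): e=[-4,9,23] → .
    (6,4)@(13, 9): e=[-4,23,9] → .
  covered (4 px):
    . . . . . . . . . . . .
    . . . . . . . . . . . .
    . . . . . X X . . . . .
    . . . . . X X . . . . .
    . . . . . . . . . . . .
T1:
  2·area = 154
  edge (24, 10)→(8, 7): d=(-16,-3) top-left  bias=+0
  edge (8, 7)→(22, 0): d=(14,-7) top-left  bias=+0
  edge (22, 0)→(24, 10): d=(2,10) right/bottom  bias=-1
    (10,0)@(21, 1): e=[135,7,12] → X
    (11,0)@(23, 1): e=[141,21,-8] → .
    (8,1)@(17, 3): e=[91,7,56] → X
    (9,1)@(19, 3): e=[97,21,36] → X
    (11,1)@(23, 3): e=[109,49,-4] → .
    (6,2)@(13, 5): e=[47,7,100] → X
    (7,2)@(15, 5): e=[53,21,80] → X
    (11,2)@(23, 5): e=[77,77,0] → .  [on edge]
    (4,3)@(9, 7): e=[3,7,144] → X
    (5,3)@(11, 7): e=[9,21,124] → X
    (11,3)@(23, 7): e=[45,105,4] → X
    (4,4)@(9, 9): e=[-29,35,148] → .
  covered (20 px):
    . . . . . . . . . . X .
    . . . . . . . . X X X .
    . . . . . . X X X X X .
    . . . . X X X X X X X X
    . . . . . . . . . X X X
T2:
  2·area = 15  (B↔C swapped to make it positive)
  edge (13, 3)→(10, 6): d=(-3,3) right/bottom  bias=-1
  edge (10, 6)→(4, 7): d=(-6,1) right/bottom  bias=-1
  edge (4, 7)→(13, 3): d=(9,-4) top-left  bias=+0
    (7,0)@(15, 1): e=[0,25,-10] → .  [on edge]
    (6,1)@(13, 3): e=[0,15,0] → .  [on edge]
    (4,2)@(9, 5): e=[6,7,2] → X
    (5,2)@(11, 5): e=[0,5,10] → .  [on edge]
    (4,3)@(9, 7): e=[0,-5,20] → .  [on edge]
    (3,4)@(7, 9): e=[0,-15,30] → .  [on edge]
  covered (1 px):
    . . . . . . . . . . . .
    . . . . . . . . . . . .
    . . . . X . . . . . . .
    . . . . . . . . . . . .
    . . . . . . . . . . . .
T3:
  2·area = 175
  edge (21, 5)→(4, 10): d=(-17,5) right/bottom  bias=-1
  edge (4, 10)→(3, 0): d=(-1,-10) top-left  bias=+0
  edge (3, 0)→(21, 5): d=(18,5) right/bottom  bias=-1
    (2,0)@(5, 1): e=[148,19,8] → X
    (3,0)@(7, 1): e=[138,39,-2] → .
    (2,1)@(5, 3): e=[114,17,44] → X
    (3,1)@(7, 3): e=[104,37,34] → X
    (4,1)@(9, 3): e=[94,57,24] → X
    (5,1)@(11, 3): e=[84,77,14] → X
    (6,1)@(13, 3): e=[74,97,4] → X
    (7,1)@(15, 3): e=[64,117,-6] → .
    (2,2)@(5, 5): e=[80,15,80] → X
    (7,2)@(15, 5): e=[30,115,30] → X
    (8,2)@(17, 5): e=[20,135,20] → X
    (9,2)@(19, 5): e=[10,155,10] → X
    (10,2)@(21, 5): e=[0,175,0] → .  [on edge]
  covered (21 px):
    . . X . . . . . . . . .
    . . X X X X X . . . . .
    . . X X X X X X X X . .
    . . X X X X X . . . . .
    . . X X . . . . . . . .

Result: 46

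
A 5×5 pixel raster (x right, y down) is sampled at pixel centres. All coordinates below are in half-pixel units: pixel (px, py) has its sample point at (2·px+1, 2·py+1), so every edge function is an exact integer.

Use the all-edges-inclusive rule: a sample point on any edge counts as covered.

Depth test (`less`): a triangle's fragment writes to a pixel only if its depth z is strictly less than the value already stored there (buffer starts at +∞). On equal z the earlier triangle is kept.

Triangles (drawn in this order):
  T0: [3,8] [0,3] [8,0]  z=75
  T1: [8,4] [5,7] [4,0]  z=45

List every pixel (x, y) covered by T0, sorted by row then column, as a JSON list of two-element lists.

T0:
  2·area = 49
  edge (3, 8)→(0, 3): d=(-3,-5) inclusive
  edge (0, 3)→(8, 0): d=(8,-3) inclusive
  edge (8, 0)→(3, 8): d=(-5,8) inclusive
    (3,0)@(7, 1): e=[41,5,3] → X
    (4,0)@(9, 1): e=[51,11,-13] → .
    (0,1)@(1, 3): e=[5,3,41] → X
    (1,1)@(3, 3): e=[15,9,25] → X
    (2,1)@(5, 3): e=[25,15,9] → X
    (3,1)@(7, 3): e=[35,21,-7] → .
    (0,2)@(1, 5): e=[-1,19,31] → .
    (1,2)@(3, 5): e=[9,25,15] → X
    (2,2)@(5, 5): e=[19,31,-1] → .
    (1,3)@(3, 7): e=[3,41,5] → X
    (2,3)@(5, 7): e=[13,47,-11] → .
    (1,4)@(3, 9): e=[-3,57,-5] → .
  covered (6 px):
    . . . X .
    X X X . .
    . X . . .
    . X . . .
    . . . . .
T1:
  2·area = 24
  edge (8, 4)→(5, 7): d=(-3,3) inclusive
  edge (5, 7)→(4, 0): d=(-1,-7) inclusive
  edge (4, 0)→(8, 4): d=(4,4) inclusive
    (2,0)@(5, 1): e=[18,6,0] → X  [on edge]
    (3,0)@(7, 1): e=[12,20,-8] → .
    (2,1)@(5, 3): e=[12,4,8] → X
    (3,1)@(7, 3): e=[6,18,0] → X  [on edge]
    (4,1)@(9, 3): e=[0,32,-8] → .  [on edge]
    (2,2)@(5, 5): e=[6,2,16] → X
    (3,2)@(7, 5): e=[0,16,8] → X  [on edge]
    (4,2)@(9, 5): e=[-6,30,0] → .  [on edge]
    (2,3)@(5, 7): e=[0,0,24] → X  [on edge]
    (3,3)@(7, 7): e=[-6,14,16] → .
    (1,4)@(3, 9): e=[0,-16,40] → .  [on edge]
    (2,4)@(5, 9): e=[-6,-2,32] → .
  covered (6 px):
    . . X . .
    . . X X .
    . . X X .
    . . X . .
    . . . . .

Final: [[3,0],[0,1],[1,1],[2,1],[1,2],[1,3]]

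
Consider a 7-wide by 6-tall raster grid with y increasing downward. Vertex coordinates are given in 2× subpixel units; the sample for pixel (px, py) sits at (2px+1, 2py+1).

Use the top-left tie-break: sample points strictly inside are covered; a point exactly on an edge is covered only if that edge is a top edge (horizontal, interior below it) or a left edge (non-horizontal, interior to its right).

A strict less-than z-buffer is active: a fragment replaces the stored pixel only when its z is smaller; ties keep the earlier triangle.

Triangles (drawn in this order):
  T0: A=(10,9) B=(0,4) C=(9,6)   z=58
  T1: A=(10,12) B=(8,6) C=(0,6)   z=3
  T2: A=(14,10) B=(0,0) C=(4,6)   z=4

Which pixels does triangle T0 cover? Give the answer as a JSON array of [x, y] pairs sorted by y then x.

T0:
  2·area = 25
  edge (10, 9)→(0, 4): d=(-10,-5) top-left  bias=+0
  edge (0, 4)→(9, 6): d=(9,2) right/bottom  bias=-1
  edge (9, 6)→(10, 9): d=(1,3) right/bottom  bias=-1
    (1,2)@(3, 5): e=[5,3,17] → █
    (2,2)@(5, 5): e=[15,-1,11] → ·
    (1,3)@(3, 7): e=[-15,21,19] → ·
    (3,3)@(7, 7): e=[5,13,7] → █
    (4,3)@(9, 7): e=[15,9,1] → █
    (5,3)@(11, 7): e=[25,5,-5] → ·
    (3,4)@(7, 9): e=[-15,31,9] → ·
    (4,4)@(9, 9): e=[-5,27,3] → ·
  covered (3 px):
    · · · · · · ·
    · · · · · · ·
    · █ · · · · ·
    · · · █ █ · ·
    · · · · · · ·
    · · · · · · ·
T1:
  2·area = 48  (B↔C swapped to make it positive)
  edge (10, 12)→(0, 6): d=(-10,-6) top-left  bias=+0
  edge (0, 6)→(8, 6): d=(8,0) top-left  bias=+0
  edge (8, 6)→(10, 12): d=(2,6) right/bottom  bias=-1
    (3,1)@(7, 3): e=[72,-24,0] → ·  [on edge]
    (1,3)@(3, 7): e=[8,8,32] → █
    (2,3)@(5, 7): e=[20,8,20] → █
    (3,3)@(7, 7): e=[32,8,8] → █
    (4,3)@(9, 7): e=[44,8,-4] → ·
    (1,4)@(3, 9): e=[-12,24,36] → ·
    (2,4)@(5, 9): e=[0,24,24] → █  [on edge]
    (4,4)@(9, 9): e=[24,24,0] → ·  [on edge]
    (2,5)@(5, 11): e=[-20,40,28] → ·
    (3,5)@(7, 11): e=[-8,40,16] → ·
    (4,5)@(9, 11): e=[4,40,4] → █
    (5,5)@(11, 11): e=[16,40,-8] → ·
  covered (6 px):
    · · · · · · ·
    · · · · · · ·
    · · · · · · ·
    · █ █ █ · · ·
    · · █ █ · · ·
    · · · · █ · ·
T2:
  2·area = 44  (B↔C swapped to make it positive)
  edge (14, 10)→(4, 6): d=(-10,-4) top-left  bias=+0
  edge (4, 6)→(0, 0): d=(-4,-6) top-left  bias=+0
  edge (0, 0)→(14, 10): d=(14,10) right/bottom  bias=-1
    (0,0)@(1, 1): e=[38,2,4] → █
    (1,0)@(3, 1): e=[46,14,-16] → ·
    (0,1)@(1, 3): e=[18,-6,32] → ·
    (1,1)@(3, 3): e=[26,6,12] → █
    (2,1)@(5, 3): e=[34,18,-8] → ·
    (1,2)@(3, 5): e=[6,-2,40] → ·
    (2,2)@(5, 5): e=[14,10,20] → █
    (3,2)@(7, 5): e=[22,22,0] → ·  [on edge]
    (2,3)@(5, 7): e=[-6,2,48] → ·
    (3,3)@(7, 7): e=[2,14,28] → █
    (4,3)@(9, 7): e=[10,26,8] → █
    (5,3)@(11, 7): e=[18,38,-12] → ·
  covered (5 px):
    █ · · · · · ·
    · █ · · · · ·
    · · █ · · · ·
    · · · █ █ · ·
    · · · · · · ·
    · · · · · · ·

Final: [[1,2],[3,3],[4,3]]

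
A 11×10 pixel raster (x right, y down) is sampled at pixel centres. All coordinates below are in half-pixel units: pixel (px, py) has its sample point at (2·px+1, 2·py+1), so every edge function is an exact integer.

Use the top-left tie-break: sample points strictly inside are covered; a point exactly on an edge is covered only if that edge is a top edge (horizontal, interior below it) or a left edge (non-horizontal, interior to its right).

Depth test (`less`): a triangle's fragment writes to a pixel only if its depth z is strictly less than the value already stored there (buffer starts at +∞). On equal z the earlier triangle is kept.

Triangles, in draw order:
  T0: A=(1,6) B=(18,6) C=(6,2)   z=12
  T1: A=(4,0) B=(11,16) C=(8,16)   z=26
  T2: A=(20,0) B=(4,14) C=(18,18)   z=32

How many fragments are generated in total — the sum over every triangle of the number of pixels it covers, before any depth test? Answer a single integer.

T0:
  2·area = 68  (B↔C swapped to make it positive)
  edge (1, 6)→(6, 2): d=(5,-4) top-left  bias=+0
  edge (6, 2)→(18, 6): d=(12,4) right/bottom  bias=-1
  edge (18, 6)→(1, 6): d=(-17,0) right/bottom  bias=-1
    (1,0)@(3, 1): e=[-17,0,85] → ·  [on edge]
    (2,1)@(5, 3): e=[1,16,51] → #
    (3,1)@(7, 3): e=[9,8,51] → #
    (4,1)@(9, 3): e=[17,0,51] → ·  [on edge]
    (1,2)@(3, 5): e=[3,48,17] → #
    (4,2)@(9, 5): e=[27,24,17] → #
    (5,2)@(11, 5): e=[35,16,17] → #
    (6,2)@(13, 5): e=[43,8,17] → #
    (7,2)@(15, 5): e=[51,0,17] → ·  [on edge]
    (1,3)@(3, 7): e=[13,72,-17] → ·
    (2,3)@(5, 7): e=[21,64,-17] → ·
    (3,3)@(7, 7): e=[29,56,-17] → ·
    (10,3)@(21, 7): e=[85,0,-17] → ·  [on edge]
  covered (8 px):
    · · · · · · · · · · ·
    · · # # · · · · · · ·
    · # # # # # # · · · ·
    · · · · · · · · · · ·
    · · · · · · · · · · ·
    · · · · · · · · · · ·
    · · · · · · · · · · ·
    · · · · · · · · · · ·
    · · · · · · · · · · ·
    · · · · · · · · · · ·
T1:
  2·area = 48
  edge (4, 0)→(11, 16): d=(7,16) right/bottom  bias=-1
  edge (11, 16)→(8, 16): d=(-3,0) right/bottom  bias=-1
  edge (8, 16)→(4, 0): d=(-4,-16) top-left  bias=+0
    (2,1)@(5, 3): e=[5,39,4] → #
    (3,1)@(7, 3): e=[-27,39,36] → ·
    (2,2)@(5, 5): e=[19,33,-4] → ·
    (3,3)@(7, 7): e=[1,27,20] → #
    (4,3)@(9, 7): e=[-31,27,52] → ·
    (3,4)@(7, 9): e=[15,21,12] → #
    (4,4)@(9, 9): e=[-17,21,44] → ·
    (3,5)@(7, 11): e=[29,15,4] → #
    (4,5)@(9, 11): e=[-3,15,36] → ·
    (3,6)@(7, 13): e=[43,9,-4] → ·
    (4,6)@(9, 13): e=[11,9,28] → #
    (5,6)@(11, 13): e=[-21,9,60] → ·
  covered (6 px):
    · · · · · · · · · · ·
    · · # · · · · · · · ·
    · · · · · · · · · · ·
    · · · # · · · · · · ·
    · · · # · · · · · · ·
    · · · # · · · · · · ·
    · · · · # · · · · · ·
    · · · · # · · · · · ·
    · · · · · · · · · · ·
    · · · · · · · · · · ·
T2:
  2·area = 260  (B↔C swapped to make it positive)
  edge (20, 0)→(18, 18): d=(-2,18) right/bottom  bias=-1
  edge (18, 18)→(4, 14): d=(-14,-4) top-left  bias=+0
  edge (4, 14)→(20, 0): d=(16,-14) top-left  bias=+0
    (9,0)@(19, 1): e=[16,242,2] → #
    (10,0)@(21, 1): e=[-20,250,30] → ·
    (8,1)@(17, 3): e=[48,206,6] → #
    (10,1)@(21, 3): e=[-24,222,62] → ·
    (7,2)@(15, 5): e=[80,170,10] → #
    (10,2)@(21, 5): e=[-28,194,94] → ·
    (6,3)@(13, 7): e=[112,134,14] → #
    (10,3)@(21, 7): e=[-32,166,126] → ·
    (5,4)@(11, 9): e=[144,98,18] → #
    (9,4)@(19, 9): e=[0,130,130] → ·  [on edge]
    (4,5)@(9, 11): e=[176,62,22] → #
    (9,5)@(19, 11): e=[-4,102,162] → ·
  covered (32 px):
    · · · · · · · · · # ·
    · · · · · · · · # # ·
    · · · · · · · # # # ·
    · · · · · · # # # # ·
    · · · · · # # # # · ·
    · · · · # # # # # · ·
    · · · # # # # # # · ·
    · · · · # # # # # · ·
    · · · · · · · # # · ·
    · · · · · · · · · · ·

Result: 46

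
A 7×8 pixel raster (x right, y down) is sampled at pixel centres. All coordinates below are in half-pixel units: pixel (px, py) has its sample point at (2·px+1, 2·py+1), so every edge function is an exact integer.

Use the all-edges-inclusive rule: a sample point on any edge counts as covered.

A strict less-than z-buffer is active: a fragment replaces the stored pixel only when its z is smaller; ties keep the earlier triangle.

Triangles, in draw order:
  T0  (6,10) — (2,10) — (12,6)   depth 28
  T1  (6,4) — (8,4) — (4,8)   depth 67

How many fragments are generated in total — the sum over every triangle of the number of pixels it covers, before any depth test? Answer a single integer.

T0:
  2·area = 16
  edge (6, 10)→(2, 10): d=(-4,0) inclusive
  edge (2, 10)→(12, 6): d=(10,-4) inclusive
  edge (12, 6)→(6, 10): d=(-6,4) inclusive
    (2,4)@(5, 9): e=[4,2,10] → █
    (3,4)@(7, 9): e=[4,10,2] → █
    (4,4)@(9, 9): e=[4,18,-6] → ·
    (2,5)@(5, 11): e=[-4,22,-2] → ·
    (3,5)@(7, 11): e=[-4,30,-10] → ·
  covered (2 px):
    · · · · · · ·
    · · · · · · ·
    · · · · · · ·
    · · · · · · ·
    · · █ █ · · ·
    · · · · · · ·
    · · · · · · ·
    · · · · · · ·
T1:
  2·area = 8
  edge (6, 4)→(8, 4): d=(2,0) inclusive
  edge (8, 4)→(4, 8): d=(-4,4) inclusive
  edge (4, 8)→(6, 4): d=(2,-4) inclusive
    (5,0)@(11, 1): e=[-6,0,14] → ·  [on edge]
    (4,1)@(9, 3): e=[-2,0,10] → ·  [on edge]
    (3,2)@(7, 5): e=[2,0,6] → █  [on edge]
    (4,2)@(9, 5): e=[2,-8,14] → ·
    (2,3)@(5, 7): e=[6,0,2] → █  [on edge]
    (3,3)@(7, 7): e=[6,-8,10] → ·
    (1,4)@(3, 9): e=[10,0,-2] → ·  [on edge]
    (2,4)@(5, 9): e=[10,-8,6] → ·
    (0,5)@(1, 11): e=[14,0,-6] → ·  [on edge]
  covered (2 px):
    · · · · · · ·
    · · · · · · ·
    · · · █ · · ·
    · · █ · · · ·
    · · · · · · ·
    · · · · · · ·
    · · · · · · ·
    · · · · · · ·

Result: 4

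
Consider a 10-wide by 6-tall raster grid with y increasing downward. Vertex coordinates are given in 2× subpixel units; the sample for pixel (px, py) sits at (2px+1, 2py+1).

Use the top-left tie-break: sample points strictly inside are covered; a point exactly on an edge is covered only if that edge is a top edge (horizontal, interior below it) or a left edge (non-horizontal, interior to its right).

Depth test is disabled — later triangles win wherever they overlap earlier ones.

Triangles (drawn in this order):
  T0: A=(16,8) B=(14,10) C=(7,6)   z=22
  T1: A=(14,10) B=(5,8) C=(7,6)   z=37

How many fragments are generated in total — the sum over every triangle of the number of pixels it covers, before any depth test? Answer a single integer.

T0:
  2·area = 22
  edge (16, 8)→(14, 10): d=(-2,2) right/bottom  bias=-1
  edge (14, 10)→(7, 6): d=(-7,-4) top-left  bias=+0
  edge (7, 6)→(16, 8): d=(9,2) right/bottom  bias=-1
    (9,2)@(19, 5): e=[0,55,-33] → ·  [on edge]
    (4,3)@(9, 7): e=[16,1,5] → #
    (5,3)@(11, 7): e=[12,9,1] → #
    (6,3)@(13, 7): e=[8,17,-3] → ·
    (8,3)@(17, 7): e=[0,33,-11] → ·  [on edge]
    (4,4)@(9, 9): e=[12,-13,23] → ·
    (5,4)@(11, 9): e=[8,-5,19] → ·
    (6,4)@(13, 9): e=[4,3,15] → #
    (7,4)@(15, 9): e=[0,11,11] → ·  [on edge]
    (6,5)@(13, 11): e=[0,-11,33] → ·  [on edge]
  covered (3 px):
    · · · · · · · · · ·
    · · · · · · · · · ·
    · · · · · · · · · ·
    · · · · # # · · · ·
    · · · · · · # · · ·
    · · · · · · · · · ·
T1:
  2·area = 22
  edge (14, 10)→(5, 8): d=(-9,-2) top-left  bias=+0
  edge (5, 8)→(7, 6): d=(2,-2) top-left  bias=+0
  edge (7, 6)→(14, 10): d=(7,4) right/bottom  bias=-1
    (3,3)@(7, 7): e=[13,2,7] → #
    (4,3)@(9, 7): e=[17,6,-1] → ·
    (3,4)@(7, 9): e=[-5,6,21] → ·
    (5,4)@(11, 9): e=[3,14,5] → #
    (6,4)@(13, 9): e=[7,18,-3] → ·
    (5,5)@(11, 11): e=[-15,18,19] → ·
  covered (2 px):
    · · · · · · · · · ·
    · · · · · · · · · ·
    · · · · · · · · · ·
    · · · # · · · · · ·
    · · · · · # · · · ·
    · · · · · · · · · ·

Answer: 5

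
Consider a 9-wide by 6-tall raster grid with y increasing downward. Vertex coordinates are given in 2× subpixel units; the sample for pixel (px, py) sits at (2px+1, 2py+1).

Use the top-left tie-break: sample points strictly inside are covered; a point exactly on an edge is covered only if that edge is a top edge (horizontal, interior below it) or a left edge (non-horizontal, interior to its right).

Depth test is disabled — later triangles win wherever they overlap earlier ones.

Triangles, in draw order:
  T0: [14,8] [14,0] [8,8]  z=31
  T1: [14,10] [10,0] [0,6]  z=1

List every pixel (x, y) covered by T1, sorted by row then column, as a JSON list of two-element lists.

T0:
  2·area = 48  (B↔C swapped to make it positive)
  edge (14, 8)→(8, 8): d=(-6,0) right/bottom  bias=-1
  edge (8, 8)→(14, 0): d=(6,-8) top-left  bias=+0
  edge (14, 0)→(14, 8): d=(0,8) right/bottom  bias=-1
    (6,1)@(13, 3): e=[30,10,8] → X
    (7,1)@(15, 3): e=[30,26,-8] → .
    (5,2)@(11, 5): e=[18,6,24] → X
    (7,2)@(15, 5): e=[18,38,-8] → .
    (4,3)@(9, 7): e=[6,2,40] → X
    (7,3)@(15, 7): e=[6,50,-8] → .
    (4,4)@(9, 9): e=[-6,14,40] → .
    (5,4)@(11, 9): e=[-6,30,24] → .
    (6,4)@(13, 9): e=[-6,46,8] → .
  covered (6 px):
    . . . . . . . . .
    . . . . . . X . .
    . . . . . X X . .
    . . . . X X X . .
    . . . . . . . . .
    . . . . . . . . .
T1:
  2·area = 124  (B↔C swapped to make it positive)
  edge (14, 10)→(0, 6): d=(-14,-4) top-left  bias=+0
  edge (0, 6)→(10, 0): d=(10,-6) top-left  bias=+0
  edge (10, 0)→(14, 10): d=(4,10) right/bottom  bias=-1
    (4,0)@(9, 1): e=[106,4,14] → X
    (5,0)@(11, 1): e=[114,16,-6] → .
    (2,1)@(5, 3): e=[62,0,62] → X  [on edge]
    (3,1)@(7, 3): e=[70,12,42] → X
    (5,1)@(11, 3): e=[86,36,2] → X
    (6,1)@(13, 3): e=[94,48,-18] → .
    (1,2)@(3, 5): e=[26,8,90] → X
    (6,2)@(13, 5): e=[66,68,-10] → .
    (1,3)@(3, 7): e=[-2,28,98] → .
    (2,3)@(5, 7): e=[6,40,78] → X
    (6,3)@(13, 7): e=[38,88,-2] → .
    (2,4)@(5, 9): e=[-22,60,86] → .
  covered (16 px):
    . . . . X . . . .
    . . X X X X . . .
    . X X X X X . . .
    . . X X X X . . .
    . . . . . X X . .
    . . . . . . . . .

Result: [[4,0],[2,1],[3,1],[4,1],[5,1],[1,2],[2,2],[3,2],[4,2],[5,2],[2,3],[3,3],[4,3],[5,3],[5,4],[6,4]]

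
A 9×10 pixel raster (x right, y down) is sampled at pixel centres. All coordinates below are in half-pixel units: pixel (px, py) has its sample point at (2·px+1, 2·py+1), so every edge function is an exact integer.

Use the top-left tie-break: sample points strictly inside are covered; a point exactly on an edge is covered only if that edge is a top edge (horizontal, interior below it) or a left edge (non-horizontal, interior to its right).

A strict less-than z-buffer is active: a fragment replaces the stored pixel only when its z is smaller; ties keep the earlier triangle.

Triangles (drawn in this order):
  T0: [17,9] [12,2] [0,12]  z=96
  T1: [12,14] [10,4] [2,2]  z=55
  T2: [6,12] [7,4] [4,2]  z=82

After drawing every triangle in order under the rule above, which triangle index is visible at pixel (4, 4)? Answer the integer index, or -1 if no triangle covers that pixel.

T0:
  2·area = 134  (B↔C swapped to make it positive)
  edge (17, 9)→(0, 12): d=(-17,3) right/bottom  bias=-1
  edge (0, 12)→(12, 2): d=(12,-10) top-left  bias=+0
  edge (12, 2)→(17, 9): d=(5,7) right/bottom  bias=-1
    (5,1)@(11, 3): e=[120,2,12] → █
    (6,1)@(13, 3): e=[114,22,-2] → ·
    (4,2)@(9, 5): e=[92,6,36] → █
    (6,2)@(13, 5): e=[80,46,8] → █
    (7,2)@(15, 5): e=[74,66,-6] → ·
    (3,3)@(7, 7): e=[64,10,60] → █
    (7,3)@(15, 7): e=[40,90,4] → █
    (8,3)@(17, 7): e=[34,110,-10] → ·
    (2,4)@(5, 9): e=[36,14,84] → █
    (8,4)@(17, 9): e=[0,134,0] → ·  [on edge]
    (1,5)@(3, 11): e=[8,18,108] → █
    (3,5)@(7, 11): e=[-4,58,80] → ·
  covered (17 px):
    · · · · · · · · ·
    · · · · · █ · · ·
    · · · · █ █ █ · ·
    · · · █ █ █ █ █ ·
    · · █ █ █ █ █ █ ·
    · █ █ · · · · · ·
    · · · · · · · · ·
    · · · · · · · · ·
    · · · · · · · · ·
    · · · · · · · · ·
T1:
  2·area = 76  (B↔C swapped to make it positive)
  edge (12, 14)→(2, 2): d=(-10,-12) top-left  bias=+0
  edge (2, 2)→(10, 4): d=(8,2) right/bottom  bias=-1
  edge (10, 4)→(12, 14): d=(2,10) right/bottom  bias=-1
    (1,1)@(3, 3): e=[2,6,68] → █
    (2,1)@(5, 3): e=[26,2,48] → █
    (3,1)@(7, 3): e=[50,-2,28] → ·
    (1,2)@(3, 5): e=[-18,22,72] → ·
    (2,2)@(5, 5): e=[6,18,52] → █
    (3,2)@(7, 5): e=[30,14,32] → █
    (4,2)@(9, 5): e=[54,10,12] → █
    (5,2)@(11, 5): e=[78,6,-8] → ·
    (2,3)@(5, 7): e=[-14,34,56] → ·
    (3,3)@(7, 7): e=[10,30,36] → █
    (5,3)@(11, 7): e=[58,22,-4] → ·
    (3,4)@(7, 9): e=[-10,46,40] → ·
    (5,4)@(11, 9): e=[38,38,0] → ·  [on edge]
    (6,9)@(13, 19): e=[-38,114,0] → ·  [on edge]
  covered (9 px):
    · · · · · · · · ·
    · █ █ · · · · · ·
    · · █ █ █ · · · ·
    · · · █ █ · · · ·
    · · · · █ · · · ·
    · · · · · █ · · ·
    · · · · · · · · ·
    · · · · · · · · ·
    · · · · · · · · ·
    · · · · · · · · ·
T2:
  2·area = 26  (B↔C swapped to make it positive)
  edge (6, 12)→(4, 2): d=(-2,-10) top-left  bias=+0
  edge (4, 2)→(7, 4): d=(3,2) right/bottom  bias=-1
  edge (7, 4)→(6, 12): d=(-1,8) right/bottom  bias=-1
    (2,1)@(5, 3): e=[8,1,17] → █
    (3,1)@(7, 3): e=[28,-3,1] → ·
    (2,2)@(5, 5): e=[4,7,15] → █
    (3,2)@(7, 5): e=[24,3,-1] → ·
    (2,3)@(5, 7): e=[0,13,13] → █  [on edge]
    (3,3)@(7, 7): e=[20,9,-3] → ·
    (2,4)@(5, 9): e=[-4,19,11] → ·
    (3,8)@(7, 17): e=[0,39,-13] → ·  [on edge]
  covered (3 px):
    · · · · · · · · ·
    · · █ · · · · · ·
    · · █ · · · · · ·
    · · █ · · · · · ·
    · · · · · · · · ·
    · · · · · · · · ·
    · · · · · · · · ·
    · · · · · · · · ·
    · · · · · · · · ·
    · · · · · · · · ·

Z-buffer (winner per pixel, '.' = empty):
  . . . . . . . . .
  . 1 1 . . 0 . . .
  . . 1 1 1 0 0 . .
  . . 2 1 1 0 0 0 .
  . . 0 0 1 0 0 0 .
  . 0 0 . . 1 . . .
  . . . . . . . . .
  . . . . . . . . .
  . . . . . . . . .
  . . . . . . . . .

Answer: 1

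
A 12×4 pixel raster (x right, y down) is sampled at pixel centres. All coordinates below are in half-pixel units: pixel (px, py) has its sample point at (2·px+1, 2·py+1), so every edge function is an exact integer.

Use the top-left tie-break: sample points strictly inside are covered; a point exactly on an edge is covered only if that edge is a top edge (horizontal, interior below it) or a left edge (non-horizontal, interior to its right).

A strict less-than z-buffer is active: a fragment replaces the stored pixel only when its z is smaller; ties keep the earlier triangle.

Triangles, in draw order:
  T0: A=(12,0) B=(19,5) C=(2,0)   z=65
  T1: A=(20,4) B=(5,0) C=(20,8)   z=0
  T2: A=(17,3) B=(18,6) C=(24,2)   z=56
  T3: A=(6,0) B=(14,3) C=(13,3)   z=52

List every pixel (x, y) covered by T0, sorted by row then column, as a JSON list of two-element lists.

T0:
  2·area = 50
  edge (12, 0)→(19, 5): d=(7,5) right/bottom  bias=-1
  edge (19, 5)→(2, 0): d=(-17,-5) top-left  bias=+0
  edge (2, 0)→(12, 0): d=(10,0) top-left  bias=+0
    (3,0)@(7, 1): e=[32,8,10] → #
    (4,0)@(9, 1): e=[22,18,10] → #
    (5,0)@(11, 1): e=[12,28,10] → #
    (6,0)@(13, 1): e=[2,38,10] → #
    (7,0)@(15, 1): e=[-8,48,10] → ·
    (3,1)@(7, 3): e=[46,-26,30] → ·
    (4,1)@(9, 3): e=[36,-16,30] → ·
    (5,1)@(11, 3): e=[26,-6,30] → ·
    (6,1)@(13, 3): e=[16,4,30] → #
    (7,1)@(15, 3): e=[6,14,30] → #
    (8,1)@(17, 3): e=[-4,24,30] → ·
    (6,2)@(13, 5): e=[30,-30,50] → ·
    (9,2)@(19, 5): e=[0,0,50] → ·  [on edge]
  covered (6 px):
    · · · # # # # · · · · ·
    · · · · · · # # · · · ·
    · · · · · · · · · · · ·
    · · · · · · · · · · · ·
T1:
  2·area = 60  (B↔C swapped to make it positive)
  edge (20, 4)→(20, 8): d=(0,4) right/bottom  bias=-1
  edge (20, 8)→(5, 0): d=(-15,-8) top-left  bias=+0
  edge (5, 0)→(20, 4): d=(15,4) right/bottom  bias=-1
    (3,0)@(7, 1): e=[52,1,7] → #
    (4,0)@(9, 1): e=[44,17,-1] → ·
    (3,1)@(7, 3): e=[52,-29,37] → ·
    (5,1)@(11, 3): e=[36,3,21] → #
    (6,1)@(13, 3): e=[28,19,13] → #
    (7,1)@(15, 3): e=[20,35,5] → #
    (8,1)@(17, 3): e=[12,51,-3] → ·
    (5,2)@(11, 5): e=[36,-27,51] → ·
    (6,2)@(13, 5): e=[28,-11,43] → ·
    (7,2)@(15, 5): e=[20,5,35] → #
    (8,2)@(17, 5): e=[12,21,27] → #
    (9,2)@(19, 5): e=[4,37,19] → #
  covered (8 px):
    · · · # · · · · · · · ·
    · · · · · # # # · · · ·
    · · · · · · · # # # · ·
    · · · · · · · · · # · ·
T2:
  2·area = 22  (B↔C swapped to make it positive)
  edge (17, 3)→(24, 2): d=(7,-1) top-left  bias=+0
  edge (24, 2)→(18, 6): d=(-6,4) right/bottom  bias=-1
  edge (18, 6)→(17, 3): d=(-1,-3) top-left  bias=+0
    (8,1)@(17, 3): e=[0,22,0] → #  [on edge]
    (9,1)@(19, 3): e=[2,14,6] → #
    (10,1)@(21, 3): e=[4,6,12] → #
    (11,1)@(23, 3): e=[6,-2,18] → ·
    (1,2)@(3, 5): e=[0,66,-44] → ·  [on edge]
    (8,2)@(17, 5): e=[14,10,-2] → ·
    (9,2)@(19, 5): e=[16,2,4] → #
    (10,2)@(21, 5): e=[18,-6,10] → ·
    (9,3)@(19, 7): e=[30,-10,2] → ·
  covered (4 px):
    · · · · · · · · · · · ·
    · · · · · · · · # # # ·
    · · · · · · · · · # · ·
    · · · · · · · · · · · ·
T3:
  2·area = 3
  edge (6, 0)→(14, 3): d=(8,3) right/bottom  bias=-1
  edge (14, 3)→(13, 3): d=(-1,0) right/bottom  bias=-1
  edge (13, 3)→(6, 0): d=(-7,-3) top-left  bias=+0
    (0,1)@(1, 3): e=[39,0,-36] → ·  [on edge]
    (1,1)@(3, 3): e=[33,0,-30] → ·  [on edge]
    (2,1)@(5, 3): e=[27,0,-24] → ·  [on edge]
    (3,1)@(7, 3): e=[21,0,-18] → ·  [on edge]
    (4,1)@(9, 3): e=[15,0,-12] → ·  [on edge]
    (5,1)@(11, 3): e=[9,0,-6] → ·  [on edge]
    (6,1)@(13, 3): e=[3,0,0] → ·  [on edge]
    (7,1)@(15, 3): e=[-3,0,6] → ·  [on edge]
    (8,1)@(17, 3): e=[-9,0,12] → ·  [on edge]
    (9,1)@(19, 3): e=[-15,0,18] → ·  [on edge]
    (10,1)@(21, 3): e=[-21,0,24] → ·  [on edge]
    (11,1)@(23, 3): e=[-27,0,30] → ·  [on edge]
  covered (0 px):
    · · · · · · · · · · · ·
    · · · · · · · · · · · ·
    · · · · · · · · · · · ·
    · · · · · · · · · · · ·

Final: [[3,0],[4,0],[5,0],[6,0],[6,1],[7,1]]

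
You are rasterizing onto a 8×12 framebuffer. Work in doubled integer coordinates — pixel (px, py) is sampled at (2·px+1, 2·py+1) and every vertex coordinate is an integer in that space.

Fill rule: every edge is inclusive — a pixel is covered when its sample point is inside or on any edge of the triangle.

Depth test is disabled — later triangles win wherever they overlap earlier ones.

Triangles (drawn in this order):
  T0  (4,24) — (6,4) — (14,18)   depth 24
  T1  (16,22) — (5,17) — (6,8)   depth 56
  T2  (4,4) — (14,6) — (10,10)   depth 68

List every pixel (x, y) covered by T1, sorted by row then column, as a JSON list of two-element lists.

T0:
  2·area = 188
  edge (4, 24)→(6, 4): d=(2,-20) inclusive
  edge (6, 4)→(14, 18): d=(8,14) inclusive
  edge (14, 18)→(4, 24): d=(-10,6) inclusive
    (3,3)@(7, 7): e=[26,10,152] → █
    (4,3)@(9, 7): e=[66,-18,140] → ·
    (3,4)@(7, 9): e=[30,26,132] → █
    (4,4)@(9, 9): e=[70,-2,120] → ·
    (3,5)@(7, 11): e=[34,42,112] → █
    (4,5)@(9, 11): e=[74,14,100] → █
    (5,5)@(11, 11): e=[114,-14,88] → ·
    (3,6)@(7, 13): e=[38,58,92] → █
    (5,6)@(11, 13): e=[118,2,68] → █
    (6,6)@(13, 13): e=[158,-26,56] → ·
    (2,7)@(5, 15): e=[2,102,84] → █
    (6,7)@(13, 15): e=[162,-10,36] → ·
    (4,10)@(9, 21): e=[94,94,0] → █  [on edge]
  covered (24 px):
    · · · · · · · ·
    · · · · · · · ·
    · · · · · · · ·
    · · · █ · · · ·
    · · · █ · · · ·
    · · · █ █ · · ·
    · · · █ █ █ · ·
    · · █ █ █ █ · ·
    · · █ █ █ █ █ ·
    · · █ █ █ █ · ·
    · · █ █ █ · · ·
    · · █ · · · · ·
T1:
  2·area = 104
  edge (16, 22)→(5, 17): d=(-11,-5) inclusive
  edge (5, 17)→(6, 8): d=(1,-9) inclusive
  edge (6, 8)→(16, 22): d=(10,14) inclusive
    (0,0)@(1, 1): e=[156,-52,0] → ·  [on edge]
    (3,5)@(7, 11): e=[76,12,16] → █
    (4,5)@(9, 11): e=[86,30,-12] → ·
    (3,6)@(7, 13): e=[54,14,36] → █
    (4,6)@(9, 13): e=[64,32,8] → █
    (5,6)@(11, 13): e=[74,50,-20] → ·
    (3,7)@(7, 15): e=[32,16,56] → █
    (5,7)@(11, 15): e=[52,52,0] → █  [on edge]
    (6,7)@(13, 15): e=[62,70,-28] → ·
    (2,8)@(5, 17): e=[0,0,104] → █  [on edge]
    (6,8)@(13, 17): e=[40,72,-8] → ·
    (2,9)@(5, 19): e=[-22,2,124] → ·
  covered (13 px):
    · · · · · · · ·
    · · · · · · · ·
    · · · · · · · ·
    · · · · · · · ·
    · · · · · · · ·
    · · · █ · · · ·
    · · · █ █ · · ·
    · · · █ █ █ · ·
    · · █ █ █ █ · ·
    · · · · · █ █ ·
    · · · · · · · █
    · · · · · · · ·
T2:
  2·area = 48
  edge (4, 4)→(14, 6): d=(10,2) inclusive
  edge (14, 6)→(10, 10): d=(-4,4) inclusive
  edge (10, 10)→(4, 4): d=(-6,-6) inclusive
    (0,0)@(1, 1): e=[-24,72,0] → ·  [on edge]
    (1,1)@(3, 3): e=[-8,56,0] → ·  [on edge]
    (2,2)@(5, 5): e=[8,40,0] → █  [on edge]
    (3,2)@(7, 5): e=[4,32,12] → █
    (4,2)@(9, 5): e=[0,24,24] → █  [on edge]
    (5,2)@(11, 5): e=[-4,16,36] → ·
    (7,2)@(15, 5): e=[-12,0,60] → ·  [on edge]
    (2,3)@(5, 7): e=[28,32,-12] → ·
    (3,3)@(7, 7): e=[24,24,0] → █  [on edge]
    (5,3)@(11, 7): e=[16,8,24] → █
    (6,3)@(13, 7): e=[12,0,36] → █  [on edge]
    (7,3)@(15, 7): e=[8,-8,48] → ·
    (4,4)@(9, 9): e=[40,8,0] → █  [on edge]
    (5,4)@(11, 9): e=[36,0,12] → █  [on edge]
    (4,5)@(9, 11): e=[60,0,-12] → ·  [on edge]
    (5,5)@(11, 11): e=[56,-8,0] → ·  [on edge]
    (3,6)@(7, 13): e=[84,0,-36] → ·  [on edge]
    (6,6)@(13, 13): e=[72,-24,0] → ·  [on edge]
    (2,7)@(5, 15): e=[108,0,-60] → ·  [on edge]
    (7,7)@(15, 15): e=[88,-40,0] → ·  [on edge]
    (1,8)@(3, 17): e=[132,0,-84] → ·  [on edge]
    (0,9)@(1, 19): e=[156,0,-108] → ·  [on edge]
  covered (9 px):
    · · · · · · · ·
    · · · · · · · ·
    · · █ █ █ · · ·
    · · · █ █ █ █ ·
    · · · · █ █ · ·
    · · · · · · · ·
    · · · · · · · ·
    · · · · · · · ·
    · · · · · · · ·
    · · · · · · · ·
    · · · · · · · ·
    · · · · · · · ·

Result: [[3,5],[3,6],[4,6],[3,7],[4,7],[5,7],[2,8],[3,8],[4,8],[5,8],[5,9],[6,9],[7,10]]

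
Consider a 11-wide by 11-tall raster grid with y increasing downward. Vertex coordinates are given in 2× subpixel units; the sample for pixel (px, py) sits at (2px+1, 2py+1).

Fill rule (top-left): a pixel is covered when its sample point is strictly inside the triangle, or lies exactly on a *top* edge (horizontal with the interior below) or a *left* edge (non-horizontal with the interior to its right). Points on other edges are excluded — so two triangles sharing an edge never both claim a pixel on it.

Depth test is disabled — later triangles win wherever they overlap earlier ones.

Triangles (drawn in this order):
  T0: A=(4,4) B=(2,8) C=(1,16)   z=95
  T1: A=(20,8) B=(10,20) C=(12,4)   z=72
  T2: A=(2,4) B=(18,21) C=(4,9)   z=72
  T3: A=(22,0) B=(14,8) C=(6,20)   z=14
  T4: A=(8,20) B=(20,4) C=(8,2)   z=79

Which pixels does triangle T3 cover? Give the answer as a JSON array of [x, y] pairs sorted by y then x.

T0:
  2·area = 12  (B↔C swapped to make it positive)
  edge (4, 4)→(1, 16): d=(-3,12) right/bottom  bias=-1
  edge (1, 16)→(2, 8): d=(1,-8) top-left  bias=+0
  edge (2, 8)→(4, 4): d=(2,-4) top-left  bias=+0
    (1,3)@(3, 7): e=[3,7,2] → █
    (2,3)@(5, 7): e=[-21,23,10] → ·
    (1,4)@(3, 9): e=[-3,9,6] → ·
  covered (1 px):
    · · · · · · · · · · ·
    · · · · · · · · · · ·
    · · · · · · · · · · ·
    · █ · · · · · · · · ·
    · · · · · · · · · · ·
    · · · · · · · · · · ·
    · · · · · · · · · · ·
    · · · · · · · · · · ·
    · · · · · · · · · · ·
    · · · · · · · · · · ·
    · · · · · · · · · · ·
T1:
  2·area = 136
  edge (20, 8)→(10, 20): d=(-10,12) right/bottom  bias=-1
  edge (10, 20)→(12, 4): d=(2,-16) top-left  bias=+0
  edge (12, 4)→(20, 8): d=(8,4) right/bottom  bias=-1
    (6,2)@(13, 5): e=[114,18,4] → █
    (7,2)@(15, 5): e=[90,50,-4] → ·
    (6,3)@(13, 7): e=[94,22,20] → █
    (7,3)@(15, 7): e=[70,54,12] → █
    (8,3)@(17, 7): e=[46,86,4] → █
    (9,3)@(19, 7): e=[22,118,-4] → ·
    (6,4)@(13, 9): e=[74,26,36] → █
    (9,4)@(19, 9): e=[2,122,12] → █
    (10,4)@(21, 9): e=[-22,154,4] → ·
    (6,5)@(13, 11): e=[54,30,52] → █
    (9,5)@(19, 11): e=[-18,126,28] → ·
    (5,6)@(11, 13): e=[58,2,76] → █
  covered (17 px):
    · · · · · · · · · · ·
    · · · · · · · · · · ·
    · · · · · · █ · · · ·
    · · · · · · █ █ █ · ·
    · · · · · · █ █ █ █ ·
    · · · · · · █ █ █ · ·
    · · · · · █ █ █ · · ·
    · · · · · █ █ · · · ·
    · · · · · █ · · · · ·
    · · · · · · · · · · ·
    · · · · · · · · · · ·
T2:
  2·area = 46
  edge (2, 4)→(18, 21): d=(16,17) right/bottom  bias=-1
  edge (18, 21)→(4, 9): d=(-14,-12) top-left  bias=+0
  edge (4, 9)→(2, 4): d=(-2,-5) top-left  bias=+0
    (2,4)@(5, 9): e=[29,12,5] → █
    (3,4)@(7, 9): e=[-5,36,15] → ·
    (2,5)@(5, 11): e=[61,-16,1] → ·
    (3,5)@(7, 11): e=[27,8,11] → █
    (4,5)@(9, 11): e=[-7,32,21] → ·
    (3,6)@(7, 13): e=[59,-20,7] → ·
    (4,6)@(9, 13): e=[25,4,17] → █
    (5,6)@(11, 13): e=[-9,28,27] → ·
    (4,7)@(9, 15): e=[57,-24,13] → ·
    (5,7)@(11, 15): e=[23,0,23] → █  [on edge]
    (6,7)@(13, 15): e=[-11,24,33] → ·
    (5,8)@(11, 17): e=[55,-28,19] → ·
  covered (4 px):
    · · · · · · · · · · ·
    · · · · · · · · · · ·
    · · · · · · · · · · ·
    · · · · · · · · · · ·
    · · █ · · · · · · · ·
    · · · █ · · · · · · ·
    · · · · █ · · · · · ·
    · · · · · █ · · · · ·
    · · · · · · · · · · ·
    · · · · · · · · · · ·
    · · · · · · · · · · ·
T3:
  2·area = 32  (B↔C swapped to make it positive)
  edge (22, 0)→(6, 20): d=(-16,20) right/bottom  bias=-1
  edge (6, 20)→(14, 8): d=(8,-12) top-left  bias=+0
  edge (14, 8)→(22, 0): d=(8,-8) top-left  bias=+0
    (10,0)@(21, 1): e=[4,28,0] → █  [on edge]
    (9,1)@(19, 3): e=[12,20,0] → █  [on edge]
    (10,1)@(21, 3): e=[-28,44,16] → ·
    (8,2)@(17, 5): e=[20,12,0] → █  [on edge]
    (9,2)@(19, 5): e=[-20,36,16] → ·
    (7,3)@(15, 7): e=[28,4,0] → █  [on edge]
    (8,3)@(17, 7): e=[-12,28,16] → ·
    (6,4)@(13, 9): e=[36,-4,0] → ·  [on edge]
    (7,4)@(15, 9): e=[-4,20,16] → ·
    (5,5)@(11, 11): e=[44,-12,0] → ·  [on edge]
    (6,5)@(13, 11): e=[4,12,16] → █
    (7,5)@(15, 11): e=[-36,36,32] → ·
    (4,6)@(9, 13): e=[52,-20,0] → ·  [on edge]
    (3,7)@(7, 15): e=[60,-28,0] → ·  [on edge]
    (2,8)@(5, 17): e=[68,-36,0] → ·  [on edge]
    (1,9)@(3, 19): e=[76,-44,0] → ·  [on edge]
    (0,10)@(1, 21): e=[84,-52,0] → ·  [on edge]
  covered (6 px):
    · · · · · · · · · · █
    · · · · · · · · · █ ·
    · · · · · · · · █ · ·
    · · · · · · · █ · · ·
    · · · · · · · · · · ·
    · · · · · · █ · · · ·
    · · · · · █ · · · · ·
    · · · · · · · · · · ·
    · · · · · · · · · · ·
    · · · · · · · · · · ·
    · · · · · · · · · · ·
T4:
  2·area = 216  (B↔C swapped to make it positive)
  edge (8, 20)→(8, 2): d=(0,-18) top-left  bias=+0
  edge (8, 2)→(20, 4): d=(12,2) right/bottom  bias=-1
  edge (20, 4)→(8, 20): d=(-12,16) right/bottom  bias=-1
    (4,1)@(9, 3): e=[18,10,188] → █
    (5,1)@(11, 3): e=[54,6,156] → █
    (6,1)@(13, 3): e=[90,2,124] → █
    (7,1)@(15, 3): e=[126,-2,92] → ·
    (4,2)@(9, 5): e=[18,34,164] → █
    (7,2)@(15, 5): e=[126,22,68] → █
    (8,2)@(17, 5): e=[162,18,36] → █
    (9,2)@(19, 5): e=[198,14,4] → █
    (10,2)@(21, 5): e=[234,10,-28] → ·
    (4,3)@(9, 7): e=[18,58,140] → █
    (9,3)@(19, 7): e=[198,38,-20] → ·
    (4,4)@(9, 9): e=[18,82,116] → █
  covered (27 px):
    · · · · · · · · · · ·
    · · · · █ █ █ · · · ·
    · · · · █ █ █ █ █ █ ·
    · · · · █ █ █ █ █ · ·
    · · · · █ █ █ █ · · ·
    · · · · █ █ █ · · · ·
    · · · · █ █ █ · · · ·
    · · · · █ █ · · · · ·
    · · · · █ · · · · · ·
    · · · · · · · · · · ·
    · · · · · · · · · · ·

Answer: [[10,0],[9,1],[8,2],[7,3],[6,5],[5,6]]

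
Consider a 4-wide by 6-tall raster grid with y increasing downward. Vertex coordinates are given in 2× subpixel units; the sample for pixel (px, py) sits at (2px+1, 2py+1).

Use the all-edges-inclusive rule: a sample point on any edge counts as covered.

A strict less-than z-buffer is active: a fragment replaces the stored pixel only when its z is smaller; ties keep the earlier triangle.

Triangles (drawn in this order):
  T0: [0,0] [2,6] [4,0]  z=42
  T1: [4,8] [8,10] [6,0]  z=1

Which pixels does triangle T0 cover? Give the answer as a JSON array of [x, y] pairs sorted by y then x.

T0:
  2·area = 24  (B↔C swapped to make it positive)
  edge (0, 0)→(4, 0): d=(4,0) inclusive
  edge (4, 0)→(2, 6): d=(-2,6) inclusive
  edge (2, 6)→(0, 0): d=(-2,-6) inclusive
    (0,0)@(1, 1): e=[4,16,4] → █
    (1,0)@(3, 1): e=[4,4,16] → █
    (2,0)@(5, 1): e=[4,-8,28] → ·
    (0,1)@(1, 3): e=[12,12,0] → █  [on edge]
    (1,1)@(3, 3): e=[12,0,12] → █  [on edge]
    (2,1)@(5, 3): e=[12,-12,24] → ·
    (0,2)@(1, 5): e=[20,8,-4] → ·
    (1,2)@(3, 5): e=[20,-4,8] → ·
    (0,4)@(1, 9): e=[36,0,-12] → ·  [on edge]
    (1,4)@(3, 9): e=[36,-12,0] → ·  [on edge]
  covered (4 px):
    █ █ · ·
    █ █ · ·
    · · · ·
    · · · ·
    · · · ·
    · · · ·
T1:
  2·area = 36  (B↔C swapped to make it positive)
  edge (4, 8)→(6, 0): d=(2,-8) inclusive
  edge (6, 0)→(8, 10): d=(2,10) inclusive
  edge (8, 10)→(4, 8): d=(-4,-2) inclusive
    (2,2)@(5, 5): e=[2,20,14] → █
    (3,2)@(7, 5): e=[18,0,18] → █  [on edge]
    (2,3)@(5, 7): e=[6,24,6] → █
    (2,4)@(5, 9): e=[10,28,-2] → ·
    (3,4)@(7, 9): e=[26,8,2] → █
    (3,5)@(7, 11): e=[30,12,-6] → ·
  covered (5 px):
    · · · ·
    · · · ·
    · · █ █
    · · █ █
    · · · █
    · · · ·

Result: [[0,0],[1,0],[0,1],[1,1]]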